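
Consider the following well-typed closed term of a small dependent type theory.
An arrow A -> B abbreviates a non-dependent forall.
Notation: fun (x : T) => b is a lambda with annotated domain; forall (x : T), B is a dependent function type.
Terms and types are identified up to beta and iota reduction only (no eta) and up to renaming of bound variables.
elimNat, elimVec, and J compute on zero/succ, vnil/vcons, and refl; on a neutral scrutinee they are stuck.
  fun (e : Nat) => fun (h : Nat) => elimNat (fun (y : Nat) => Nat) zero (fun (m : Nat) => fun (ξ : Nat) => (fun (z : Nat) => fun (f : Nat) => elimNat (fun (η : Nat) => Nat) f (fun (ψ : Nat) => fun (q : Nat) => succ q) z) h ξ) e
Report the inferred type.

type:
  Nat -> Nat -> Nat


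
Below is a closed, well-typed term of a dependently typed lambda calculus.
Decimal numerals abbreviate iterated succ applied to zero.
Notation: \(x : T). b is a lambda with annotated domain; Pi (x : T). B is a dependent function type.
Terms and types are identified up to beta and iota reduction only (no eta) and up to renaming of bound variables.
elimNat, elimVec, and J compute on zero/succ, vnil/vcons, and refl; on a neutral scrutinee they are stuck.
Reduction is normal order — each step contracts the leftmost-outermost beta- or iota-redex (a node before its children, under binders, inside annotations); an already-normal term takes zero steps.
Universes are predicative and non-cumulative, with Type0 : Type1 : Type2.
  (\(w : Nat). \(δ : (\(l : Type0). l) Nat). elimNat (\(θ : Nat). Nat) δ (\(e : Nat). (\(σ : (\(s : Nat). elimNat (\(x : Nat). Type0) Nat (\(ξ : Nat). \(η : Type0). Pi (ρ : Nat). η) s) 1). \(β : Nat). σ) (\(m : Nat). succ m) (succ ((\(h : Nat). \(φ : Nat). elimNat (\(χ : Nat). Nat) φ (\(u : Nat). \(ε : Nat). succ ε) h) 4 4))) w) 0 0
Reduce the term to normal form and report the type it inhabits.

normal form:
  0
the term's type:
  Nat


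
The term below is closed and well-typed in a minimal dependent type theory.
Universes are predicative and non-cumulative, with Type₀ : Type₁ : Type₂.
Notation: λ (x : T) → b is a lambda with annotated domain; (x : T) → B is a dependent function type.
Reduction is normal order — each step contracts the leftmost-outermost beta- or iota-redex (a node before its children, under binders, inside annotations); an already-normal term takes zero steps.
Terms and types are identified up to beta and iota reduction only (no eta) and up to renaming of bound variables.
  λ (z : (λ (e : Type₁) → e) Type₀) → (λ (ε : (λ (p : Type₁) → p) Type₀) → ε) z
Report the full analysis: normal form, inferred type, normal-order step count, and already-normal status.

resulting normal form:
  λ (z : Type₀) → z
inferred type:
  (z : Type₀) → Type₀
reduction steps (normal order): 2
already normal: no
first redex: a beta-redex


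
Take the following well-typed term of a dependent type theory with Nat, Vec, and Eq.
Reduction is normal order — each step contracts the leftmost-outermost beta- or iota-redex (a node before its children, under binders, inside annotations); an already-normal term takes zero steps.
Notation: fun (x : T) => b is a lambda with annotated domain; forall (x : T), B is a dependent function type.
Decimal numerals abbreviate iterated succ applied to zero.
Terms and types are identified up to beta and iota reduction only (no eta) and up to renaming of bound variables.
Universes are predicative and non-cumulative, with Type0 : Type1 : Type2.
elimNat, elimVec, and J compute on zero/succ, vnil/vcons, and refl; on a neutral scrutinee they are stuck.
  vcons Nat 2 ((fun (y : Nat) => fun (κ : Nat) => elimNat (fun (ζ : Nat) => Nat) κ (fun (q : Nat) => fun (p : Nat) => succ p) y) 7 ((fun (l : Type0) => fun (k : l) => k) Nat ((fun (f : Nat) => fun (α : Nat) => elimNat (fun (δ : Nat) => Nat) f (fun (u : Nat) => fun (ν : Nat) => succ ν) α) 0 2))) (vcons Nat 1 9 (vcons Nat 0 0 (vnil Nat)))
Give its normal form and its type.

resulting normal form:
  vcons Nat 2 9 (vcons Nat 1 9 (vcons Nat 0 0 (vnil Nat)))
inferred type:
  Vec Nat 3
observation: 35 normal-order steps normalize the term, beginning with a beta-redex.


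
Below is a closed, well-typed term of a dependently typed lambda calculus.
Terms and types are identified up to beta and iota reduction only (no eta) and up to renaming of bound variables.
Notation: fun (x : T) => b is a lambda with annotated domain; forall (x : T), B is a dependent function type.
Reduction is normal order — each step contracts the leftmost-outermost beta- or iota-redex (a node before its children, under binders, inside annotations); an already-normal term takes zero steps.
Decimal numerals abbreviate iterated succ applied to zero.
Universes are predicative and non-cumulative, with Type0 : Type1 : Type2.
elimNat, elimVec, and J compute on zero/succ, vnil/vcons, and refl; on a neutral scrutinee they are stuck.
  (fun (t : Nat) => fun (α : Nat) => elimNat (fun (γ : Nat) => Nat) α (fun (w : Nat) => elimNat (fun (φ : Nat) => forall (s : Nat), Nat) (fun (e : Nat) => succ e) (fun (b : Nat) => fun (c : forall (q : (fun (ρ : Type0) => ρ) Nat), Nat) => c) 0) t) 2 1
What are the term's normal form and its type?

reduced normal form:
  3
the term's type:
  Nat
observation: contracting a beta-redex first, the term normalizes in 11 steps.


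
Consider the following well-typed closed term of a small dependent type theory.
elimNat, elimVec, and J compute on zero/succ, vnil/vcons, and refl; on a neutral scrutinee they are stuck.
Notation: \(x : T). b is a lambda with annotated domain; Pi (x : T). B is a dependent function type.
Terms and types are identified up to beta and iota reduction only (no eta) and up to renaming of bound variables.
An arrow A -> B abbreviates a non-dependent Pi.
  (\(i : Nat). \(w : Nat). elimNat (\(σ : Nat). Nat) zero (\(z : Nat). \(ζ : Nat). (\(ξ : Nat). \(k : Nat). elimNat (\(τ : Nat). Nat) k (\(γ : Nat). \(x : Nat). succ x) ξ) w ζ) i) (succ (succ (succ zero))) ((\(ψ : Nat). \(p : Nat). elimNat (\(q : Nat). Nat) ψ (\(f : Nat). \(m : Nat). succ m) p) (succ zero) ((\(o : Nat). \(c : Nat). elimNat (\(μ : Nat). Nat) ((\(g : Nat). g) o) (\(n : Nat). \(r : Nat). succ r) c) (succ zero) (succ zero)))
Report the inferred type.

inferred type:
  Nat


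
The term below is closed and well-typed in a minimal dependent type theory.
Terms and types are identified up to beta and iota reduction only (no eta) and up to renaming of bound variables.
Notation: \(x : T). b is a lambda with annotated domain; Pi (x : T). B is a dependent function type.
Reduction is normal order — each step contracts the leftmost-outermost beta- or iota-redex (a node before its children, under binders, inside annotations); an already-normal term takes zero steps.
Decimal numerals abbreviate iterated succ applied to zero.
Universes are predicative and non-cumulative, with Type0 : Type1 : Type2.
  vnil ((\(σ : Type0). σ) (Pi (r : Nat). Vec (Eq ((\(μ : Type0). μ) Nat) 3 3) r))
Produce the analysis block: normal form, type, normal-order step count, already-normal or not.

reduced normal form:
  vnil (Pi (σ : Nat). Vec (Eq Nat 3 3) σ)
the term's type:
  Vec (Pi (σ : Nat). Vec (Eq Nat 3 3) σ) 0
normal-order step count: 2
already normal: no
first redex: a beta-redex


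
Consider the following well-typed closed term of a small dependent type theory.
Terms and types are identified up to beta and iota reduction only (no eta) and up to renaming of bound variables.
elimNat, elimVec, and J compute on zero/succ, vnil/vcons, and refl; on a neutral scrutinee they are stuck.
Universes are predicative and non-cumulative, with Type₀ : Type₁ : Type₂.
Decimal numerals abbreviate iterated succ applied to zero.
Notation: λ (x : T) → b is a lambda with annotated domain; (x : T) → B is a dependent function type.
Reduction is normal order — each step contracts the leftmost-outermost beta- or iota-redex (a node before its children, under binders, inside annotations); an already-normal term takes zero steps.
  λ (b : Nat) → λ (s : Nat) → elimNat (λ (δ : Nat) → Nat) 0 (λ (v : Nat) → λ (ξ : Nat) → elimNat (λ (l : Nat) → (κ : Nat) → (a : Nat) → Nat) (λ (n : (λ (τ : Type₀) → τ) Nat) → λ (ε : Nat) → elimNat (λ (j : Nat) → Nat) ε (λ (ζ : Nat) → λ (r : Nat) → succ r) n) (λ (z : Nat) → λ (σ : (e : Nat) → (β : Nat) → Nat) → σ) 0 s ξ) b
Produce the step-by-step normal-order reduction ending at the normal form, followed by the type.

reduction (normal order):
  λ (b : Nat) → λ (s : Nat) → elimNat (λ (δ : Nat) → Nat) 0 (λ (v : Nat) → λ (ξ : Nat) → elimNat (λ (l : Nat) → (κ : Nat) → (a : Nat) → Nat) (λ (n : (λ (τ : Type₀) → τ) Nat) → λ (ε : Nat) → elimNat (λ (j : Nat) → Nat) ε (λ (ζ : Nat) → λ (r : Nat) → succ r) n) (λ (z : Nat) → λ (σ : (e : Nat) → (β : Nat) → Nat) → σ) 0 s ξ) b
  ~> λ (b : Nat) → λ (s : Nat) → elimNat (λ (δ : Nat) → Nat) 0 (λ (v : Nat) → λ (ξ : Nat) → (λ (l : (λ (κ : Type₀) → κ) Nat) → λ (a : Nat) → elimNat (λ (n : Nat) → Nat) a (λ (τ : Nat) → λ (ε : Nat) → succ ε) l) s ξ) b
  ~> λ (b : Nat) → λ (s : Nat) → elimNat (λ (δ : Nat) → Nat) 0 (λ (v : Nat) → λ (ξ : Nat) → (λ (l : Nat) → elimNat (λ (κ : Nat) → Nat) l (λ (a : Nat) → λ (n : Nat) → succ n) s) ξ) b
  ~> λ (b : Nat) → λ (s : Nat) → elimNat (λ (δ : Nat) → Nat) 0 (λ (v : Nat) → λ (ξ : Nat) → elimNat (λ (l : Nat) → Nat) ξ (λ (κ : Nat) → λ (a : Nat) → succ a) s) b
inferred type:
  (b : Nat) → (s : Nat) → Nat


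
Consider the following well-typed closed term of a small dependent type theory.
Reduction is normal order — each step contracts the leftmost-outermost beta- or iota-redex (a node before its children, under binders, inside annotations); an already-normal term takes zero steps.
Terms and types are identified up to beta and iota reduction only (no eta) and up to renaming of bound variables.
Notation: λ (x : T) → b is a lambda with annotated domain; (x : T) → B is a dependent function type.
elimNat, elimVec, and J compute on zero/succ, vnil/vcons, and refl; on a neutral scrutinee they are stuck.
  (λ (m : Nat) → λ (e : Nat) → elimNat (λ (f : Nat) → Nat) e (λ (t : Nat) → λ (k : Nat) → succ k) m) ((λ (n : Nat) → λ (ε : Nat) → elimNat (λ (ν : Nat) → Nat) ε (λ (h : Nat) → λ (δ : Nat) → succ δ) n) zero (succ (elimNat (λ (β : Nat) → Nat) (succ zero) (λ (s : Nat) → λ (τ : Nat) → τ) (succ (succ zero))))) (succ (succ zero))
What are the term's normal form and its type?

normal form:
  succ (succ (succ (succ zero)))
type:
  Nat
observation: 19 normal-order steps normalize the term, beginning with a beta-redex.


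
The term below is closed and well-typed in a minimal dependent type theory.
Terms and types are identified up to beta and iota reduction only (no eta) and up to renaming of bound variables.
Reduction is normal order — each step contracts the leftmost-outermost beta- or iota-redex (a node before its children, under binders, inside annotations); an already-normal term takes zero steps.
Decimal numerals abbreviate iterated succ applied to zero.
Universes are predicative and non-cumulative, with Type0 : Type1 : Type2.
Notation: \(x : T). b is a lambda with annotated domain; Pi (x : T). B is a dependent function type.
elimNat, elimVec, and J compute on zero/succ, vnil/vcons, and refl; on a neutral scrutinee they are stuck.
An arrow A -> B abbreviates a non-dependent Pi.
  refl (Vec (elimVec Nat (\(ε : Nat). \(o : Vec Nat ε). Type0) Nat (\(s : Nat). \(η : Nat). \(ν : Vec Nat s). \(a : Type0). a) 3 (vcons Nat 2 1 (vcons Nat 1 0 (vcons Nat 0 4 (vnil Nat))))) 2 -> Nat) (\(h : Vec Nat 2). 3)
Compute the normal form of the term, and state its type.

normal form:
  refl (Vec Nat 2 -> Nat) (\(ε : Vec Nat 2). 3)
the term's type:
  Eq (Vec Nat 2 -> Nat) (\(ε : Vec Nat 2). 3) (\(o : Vec Nat 2). 3)


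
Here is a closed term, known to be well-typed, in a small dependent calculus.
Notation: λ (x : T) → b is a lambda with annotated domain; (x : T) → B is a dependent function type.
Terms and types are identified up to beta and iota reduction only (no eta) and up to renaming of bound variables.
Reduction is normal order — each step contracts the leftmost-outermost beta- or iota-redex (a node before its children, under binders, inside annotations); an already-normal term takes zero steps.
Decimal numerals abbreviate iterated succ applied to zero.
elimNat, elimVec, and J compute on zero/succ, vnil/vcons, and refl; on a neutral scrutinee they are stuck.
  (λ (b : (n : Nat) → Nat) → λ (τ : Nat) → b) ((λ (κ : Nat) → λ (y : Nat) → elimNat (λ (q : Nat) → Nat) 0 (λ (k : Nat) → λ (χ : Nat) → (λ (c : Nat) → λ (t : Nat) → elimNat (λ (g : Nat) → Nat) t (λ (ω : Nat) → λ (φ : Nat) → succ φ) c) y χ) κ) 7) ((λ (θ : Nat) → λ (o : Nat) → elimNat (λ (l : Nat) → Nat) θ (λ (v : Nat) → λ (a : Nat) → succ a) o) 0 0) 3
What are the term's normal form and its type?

reduced normal form:
  21
type:
  Nat


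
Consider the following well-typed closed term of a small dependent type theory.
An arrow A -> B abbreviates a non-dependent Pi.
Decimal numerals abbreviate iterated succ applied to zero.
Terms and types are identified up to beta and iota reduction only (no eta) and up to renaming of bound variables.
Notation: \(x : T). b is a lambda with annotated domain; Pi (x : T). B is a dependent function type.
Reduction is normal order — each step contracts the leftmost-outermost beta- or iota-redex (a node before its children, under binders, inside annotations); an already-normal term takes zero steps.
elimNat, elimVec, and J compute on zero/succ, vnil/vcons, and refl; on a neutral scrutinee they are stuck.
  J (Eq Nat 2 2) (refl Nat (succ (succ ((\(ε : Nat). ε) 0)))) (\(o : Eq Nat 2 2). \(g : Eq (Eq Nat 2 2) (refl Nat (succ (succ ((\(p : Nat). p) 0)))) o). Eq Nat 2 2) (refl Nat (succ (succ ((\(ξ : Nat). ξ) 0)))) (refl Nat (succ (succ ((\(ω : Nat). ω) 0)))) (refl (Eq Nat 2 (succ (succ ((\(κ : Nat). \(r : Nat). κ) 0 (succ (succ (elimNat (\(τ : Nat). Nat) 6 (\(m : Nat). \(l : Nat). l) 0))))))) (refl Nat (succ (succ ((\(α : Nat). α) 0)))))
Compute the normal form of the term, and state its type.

resulting normal form:
  refl Nat 2
the term's type:
  Eq Nat 2 2


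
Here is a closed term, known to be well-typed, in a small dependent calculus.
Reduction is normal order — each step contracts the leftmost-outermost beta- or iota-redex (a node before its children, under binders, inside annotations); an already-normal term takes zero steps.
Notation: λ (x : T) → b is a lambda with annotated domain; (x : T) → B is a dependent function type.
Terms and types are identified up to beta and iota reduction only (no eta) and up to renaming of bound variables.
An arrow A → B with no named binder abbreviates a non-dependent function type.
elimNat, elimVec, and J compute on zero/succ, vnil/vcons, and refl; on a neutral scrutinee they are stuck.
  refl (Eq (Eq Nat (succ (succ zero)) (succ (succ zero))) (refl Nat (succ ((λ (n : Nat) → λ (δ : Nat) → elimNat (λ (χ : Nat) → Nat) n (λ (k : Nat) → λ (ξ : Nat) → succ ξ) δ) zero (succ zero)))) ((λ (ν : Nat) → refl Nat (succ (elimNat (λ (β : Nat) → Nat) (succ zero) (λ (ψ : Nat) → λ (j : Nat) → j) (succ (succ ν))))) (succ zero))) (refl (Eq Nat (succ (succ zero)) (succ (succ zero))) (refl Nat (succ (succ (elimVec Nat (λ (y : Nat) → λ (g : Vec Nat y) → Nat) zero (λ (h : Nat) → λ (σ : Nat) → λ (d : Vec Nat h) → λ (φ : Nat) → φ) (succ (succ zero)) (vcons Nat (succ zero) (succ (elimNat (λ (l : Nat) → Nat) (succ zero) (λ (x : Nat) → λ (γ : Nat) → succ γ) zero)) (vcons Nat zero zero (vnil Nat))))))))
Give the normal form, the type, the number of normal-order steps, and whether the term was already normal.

normal form:
  refl (Eq (Eq Nat (succ (succ zero)) (succ (succ zero))) (refl Nat (succ (succ zero))) (refl Nat (succ (succ zero)))) (refl (Eq Nat (succ (succ zero)) (succ (succ zero))) (refl Nat (succ (succ zero))))
type:
  Eq (Eq (Eq Nat (succ (succ zero)) (succ (succ zero))) (refl Nat (succ (succ zero))) (refl Nat (succ (succ zero)))) (refl (Eq Nat (succ (succ zero)) (succ (succ zero))) (refl Nat (succ (succ zero)))) (refl (Eq Nat (succ (succ zero)) (succ (succ zero))) (refl Nat (succ (succ zero))))
steps to reach normal form (normal order): 28
started in normal form: no
first contracted redex: a beta-redex


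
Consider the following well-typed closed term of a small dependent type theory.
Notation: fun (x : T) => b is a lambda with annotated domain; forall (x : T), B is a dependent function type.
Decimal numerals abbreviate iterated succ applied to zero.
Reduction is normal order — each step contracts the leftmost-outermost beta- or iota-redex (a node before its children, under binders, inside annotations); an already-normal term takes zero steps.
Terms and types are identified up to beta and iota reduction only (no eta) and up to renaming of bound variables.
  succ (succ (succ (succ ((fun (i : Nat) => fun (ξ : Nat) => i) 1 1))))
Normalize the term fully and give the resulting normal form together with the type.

reduced normal form:
  5
the term's type:
  Nat
observation: the term reaches its normal form after 2 normal-order steps.


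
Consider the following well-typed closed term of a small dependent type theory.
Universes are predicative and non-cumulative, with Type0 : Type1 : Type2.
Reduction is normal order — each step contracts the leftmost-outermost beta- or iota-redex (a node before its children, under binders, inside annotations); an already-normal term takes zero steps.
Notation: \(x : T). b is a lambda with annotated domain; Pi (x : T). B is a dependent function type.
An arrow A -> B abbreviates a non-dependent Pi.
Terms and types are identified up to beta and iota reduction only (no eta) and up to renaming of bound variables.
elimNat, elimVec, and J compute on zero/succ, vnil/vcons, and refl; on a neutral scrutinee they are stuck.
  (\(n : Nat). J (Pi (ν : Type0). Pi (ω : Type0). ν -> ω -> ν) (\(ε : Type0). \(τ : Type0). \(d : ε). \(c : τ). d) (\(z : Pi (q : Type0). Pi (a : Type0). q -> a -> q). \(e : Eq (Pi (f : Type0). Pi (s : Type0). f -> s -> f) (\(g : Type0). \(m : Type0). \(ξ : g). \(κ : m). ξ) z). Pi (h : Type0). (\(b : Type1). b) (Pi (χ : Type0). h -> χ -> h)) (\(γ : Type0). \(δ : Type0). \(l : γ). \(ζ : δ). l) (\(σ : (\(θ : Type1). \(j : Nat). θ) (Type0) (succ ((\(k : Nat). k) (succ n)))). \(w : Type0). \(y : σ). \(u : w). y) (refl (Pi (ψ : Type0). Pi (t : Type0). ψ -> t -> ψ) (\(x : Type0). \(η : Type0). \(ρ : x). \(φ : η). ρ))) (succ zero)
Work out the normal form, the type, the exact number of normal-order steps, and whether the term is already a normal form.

resulting normal form:
  \(n : Type0). \(ν : Type0). \(ω : n). \(ε : ν). ω
type:
  Pi (n : Type0). Pi (ν : Type0). n -> ν -> n
steps to reach normal form (normal order): 2
term was already normal: no
first contracted redex: a beta-redex


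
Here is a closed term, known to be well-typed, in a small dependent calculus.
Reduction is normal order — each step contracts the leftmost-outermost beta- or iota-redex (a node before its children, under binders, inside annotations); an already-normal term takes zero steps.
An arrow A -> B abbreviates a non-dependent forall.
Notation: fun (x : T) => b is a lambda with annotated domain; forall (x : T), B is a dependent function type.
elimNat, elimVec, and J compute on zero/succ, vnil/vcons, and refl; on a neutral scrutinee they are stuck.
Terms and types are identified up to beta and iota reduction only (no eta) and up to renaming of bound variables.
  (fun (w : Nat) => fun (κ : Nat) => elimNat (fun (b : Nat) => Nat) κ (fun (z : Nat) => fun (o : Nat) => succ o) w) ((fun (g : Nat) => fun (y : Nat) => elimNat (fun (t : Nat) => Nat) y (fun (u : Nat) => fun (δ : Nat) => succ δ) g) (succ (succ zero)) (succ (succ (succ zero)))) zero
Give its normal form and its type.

normal form:
  succ (succ (succ (succ (succ zero))))
the term's type:
  Nat
observation: normalization takes exactly 27 steps under the normal-order strategy.


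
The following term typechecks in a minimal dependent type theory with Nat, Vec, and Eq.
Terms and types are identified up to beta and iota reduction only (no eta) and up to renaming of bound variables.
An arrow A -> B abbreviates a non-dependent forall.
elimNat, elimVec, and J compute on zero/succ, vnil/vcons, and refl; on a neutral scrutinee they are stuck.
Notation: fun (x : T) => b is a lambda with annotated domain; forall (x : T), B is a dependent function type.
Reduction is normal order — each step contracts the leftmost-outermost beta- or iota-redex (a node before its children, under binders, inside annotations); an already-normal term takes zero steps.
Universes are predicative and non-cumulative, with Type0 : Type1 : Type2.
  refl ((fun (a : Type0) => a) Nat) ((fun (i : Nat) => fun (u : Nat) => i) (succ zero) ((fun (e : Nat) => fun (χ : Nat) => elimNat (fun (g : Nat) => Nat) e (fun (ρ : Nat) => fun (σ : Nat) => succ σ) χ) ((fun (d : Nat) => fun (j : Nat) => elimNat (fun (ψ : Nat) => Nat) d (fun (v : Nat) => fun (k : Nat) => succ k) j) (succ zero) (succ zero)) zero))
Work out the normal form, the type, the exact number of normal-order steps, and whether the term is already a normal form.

resulting normal form:
  refl Nat (succ zero)
type:
  Eq Nat (succ zero) (succ zero)
normal-order step count: 3
term was already normal: no
first contracted redex: a beta-redex


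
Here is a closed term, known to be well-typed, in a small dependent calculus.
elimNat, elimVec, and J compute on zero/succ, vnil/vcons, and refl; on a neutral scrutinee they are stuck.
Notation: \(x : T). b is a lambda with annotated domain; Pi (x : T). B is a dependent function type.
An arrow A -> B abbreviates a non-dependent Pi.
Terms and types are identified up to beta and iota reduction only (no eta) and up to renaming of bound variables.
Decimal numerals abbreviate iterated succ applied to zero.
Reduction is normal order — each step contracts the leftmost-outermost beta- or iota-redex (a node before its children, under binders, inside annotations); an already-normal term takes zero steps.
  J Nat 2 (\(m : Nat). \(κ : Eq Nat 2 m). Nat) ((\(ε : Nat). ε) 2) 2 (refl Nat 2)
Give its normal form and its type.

normal form:
  2
inferred type:
  Nat


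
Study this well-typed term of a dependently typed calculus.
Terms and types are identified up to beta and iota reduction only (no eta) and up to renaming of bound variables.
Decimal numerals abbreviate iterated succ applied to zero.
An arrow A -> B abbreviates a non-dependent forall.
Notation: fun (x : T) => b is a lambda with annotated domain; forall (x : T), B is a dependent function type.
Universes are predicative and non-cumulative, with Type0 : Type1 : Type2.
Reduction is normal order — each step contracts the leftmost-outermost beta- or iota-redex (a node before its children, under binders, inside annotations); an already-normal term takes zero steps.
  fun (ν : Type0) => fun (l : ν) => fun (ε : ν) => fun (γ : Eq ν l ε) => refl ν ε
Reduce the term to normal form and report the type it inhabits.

reduced normal form:
  fun (ν : Type0) => fun (l : ν) => fun (ε : ν) => fun (γ : Eq ν l ε) => refl ν ε
inferred type:
  forall (ν : Type0), forall (l : ν), forall (ε : ν), Eq ν l ε -> Eq ν ε ε
observation: no redex remains anywhere in the term; it is its own normal form.


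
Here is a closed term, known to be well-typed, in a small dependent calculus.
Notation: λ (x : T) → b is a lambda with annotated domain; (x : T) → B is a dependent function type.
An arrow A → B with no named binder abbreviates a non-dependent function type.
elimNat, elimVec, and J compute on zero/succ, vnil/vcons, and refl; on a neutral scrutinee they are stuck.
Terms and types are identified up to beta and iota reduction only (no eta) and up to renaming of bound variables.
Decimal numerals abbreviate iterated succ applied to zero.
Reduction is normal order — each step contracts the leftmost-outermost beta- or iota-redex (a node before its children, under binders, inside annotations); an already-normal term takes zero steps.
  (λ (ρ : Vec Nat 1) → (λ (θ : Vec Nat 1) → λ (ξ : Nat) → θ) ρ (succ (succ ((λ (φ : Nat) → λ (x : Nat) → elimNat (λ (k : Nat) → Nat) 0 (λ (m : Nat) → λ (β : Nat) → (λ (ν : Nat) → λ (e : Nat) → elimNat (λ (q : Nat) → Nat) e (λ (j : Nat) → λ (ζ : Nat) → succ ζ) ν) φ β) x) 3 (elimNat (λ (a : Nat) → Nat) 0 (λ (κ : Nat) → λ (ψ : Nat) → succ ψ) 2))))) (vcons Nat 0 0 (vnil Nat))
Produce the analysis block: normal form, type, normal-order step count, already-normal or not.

resulting normal form:
  vcons Nat 0 0 (vnil Nat)
the term's type:
  Vec Nat 1
steps to reach normal form (normal order): 3
started in normal form: no
first contracted redex: a beta-redex


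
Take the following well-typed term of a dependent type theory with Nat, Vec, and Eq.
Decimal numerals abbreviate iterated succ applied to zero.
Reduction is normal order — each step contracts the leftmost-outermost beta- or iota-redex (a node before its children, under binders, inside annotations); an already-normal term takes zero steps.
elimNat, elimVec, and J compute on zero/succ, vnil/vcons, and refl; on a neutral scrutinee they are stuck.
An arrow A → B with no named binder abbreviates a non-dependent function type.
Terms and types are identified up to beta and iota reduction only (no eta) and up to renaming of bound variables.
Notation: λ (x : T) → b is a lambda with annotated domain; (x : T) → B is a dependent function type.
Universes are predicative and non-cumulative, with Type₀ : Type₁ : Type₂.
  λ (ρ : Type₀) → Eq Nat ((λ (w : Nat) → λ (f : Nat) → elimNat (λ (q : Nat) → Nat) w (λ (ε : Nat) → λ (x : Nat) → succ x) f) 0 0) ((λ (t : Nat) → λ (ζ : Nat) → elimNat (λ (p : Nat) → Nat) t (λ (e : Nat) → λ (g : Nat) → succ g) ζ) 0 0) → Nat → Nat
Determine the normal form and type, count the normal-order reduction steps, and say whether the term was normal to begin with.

resulting normal form:
  λ (ρ : Type₀) → Eq Nat 0 0 → Nat → Nat
the term's type:
  Type₀ → Type₀
steps to reach normal form (normal order): 6
already normal: no
first redex: a beta-redex


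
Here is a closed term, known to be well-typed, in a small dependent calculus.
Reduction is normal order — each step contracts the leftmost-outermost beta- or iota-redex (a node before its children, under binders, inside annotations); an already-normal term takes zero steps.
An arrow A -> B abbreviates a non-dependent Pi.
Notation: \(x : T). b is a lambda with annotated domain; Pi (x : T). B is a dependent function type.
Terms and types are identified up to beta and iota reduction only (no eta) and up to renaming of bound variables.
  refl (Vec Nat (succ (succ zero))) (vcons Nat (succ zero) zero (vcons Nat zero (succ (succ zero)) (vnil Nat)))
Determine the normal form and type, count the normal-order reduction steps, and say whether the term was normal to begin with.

resulting normal form:
  refl (Vec Nat (succ (succ zero))) (vcons Nat (succ zero) zero (vcons Nat zero (succ (succ zero)) (vnil Nat)))
inferred type:
  Eq (Vec Nat (succ (succ zero))) (vcons Nat (succ zero) zero (vcons Nat zero (succ (succ zero)) (vnil Nat))) (vcons Nat (succ zero) zero (vcons Nat zero (succ (succ zero)) (vnil Nat)))
normal-order step count: 0
already normal: yes


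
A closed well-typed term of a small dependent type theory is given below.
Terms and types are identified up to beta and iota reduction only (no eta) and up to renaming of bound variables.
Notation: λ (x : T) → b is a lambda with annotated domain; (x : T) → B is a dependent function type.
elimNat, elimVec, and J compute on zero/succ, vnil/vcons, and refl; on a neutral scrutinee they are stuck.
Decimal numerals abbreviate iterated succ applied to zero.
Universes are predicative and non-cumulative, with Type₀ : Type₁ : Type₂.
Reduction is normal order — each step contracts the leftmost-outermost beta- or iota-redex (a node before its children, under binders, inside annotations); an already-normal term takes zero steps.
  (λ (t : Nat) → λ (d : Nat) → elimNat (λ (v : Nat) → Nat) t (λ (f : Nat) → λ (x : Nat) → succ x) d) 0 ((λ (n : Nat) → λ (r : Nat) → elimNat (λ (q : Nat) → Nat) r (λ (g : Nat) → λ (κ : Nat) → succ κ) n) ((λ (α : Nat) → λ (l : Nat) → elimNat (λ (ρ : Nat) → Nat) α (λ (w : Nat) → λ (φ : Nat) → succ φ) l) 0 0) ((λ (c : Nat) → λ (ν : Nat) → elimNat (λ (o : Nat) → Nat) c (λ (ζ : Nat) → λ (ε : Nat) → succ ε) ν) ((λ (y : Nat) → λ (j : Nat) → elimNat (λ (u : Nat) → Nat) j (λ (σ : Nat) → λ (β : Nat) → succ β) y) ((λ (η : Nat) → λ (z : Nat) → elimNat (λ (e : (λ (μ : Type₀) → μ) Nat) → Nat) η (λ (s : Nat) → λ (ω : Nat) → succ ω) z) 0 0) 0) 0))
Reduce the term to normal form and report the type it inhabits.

reduced normal form:
  0
inferred type:
  Nat


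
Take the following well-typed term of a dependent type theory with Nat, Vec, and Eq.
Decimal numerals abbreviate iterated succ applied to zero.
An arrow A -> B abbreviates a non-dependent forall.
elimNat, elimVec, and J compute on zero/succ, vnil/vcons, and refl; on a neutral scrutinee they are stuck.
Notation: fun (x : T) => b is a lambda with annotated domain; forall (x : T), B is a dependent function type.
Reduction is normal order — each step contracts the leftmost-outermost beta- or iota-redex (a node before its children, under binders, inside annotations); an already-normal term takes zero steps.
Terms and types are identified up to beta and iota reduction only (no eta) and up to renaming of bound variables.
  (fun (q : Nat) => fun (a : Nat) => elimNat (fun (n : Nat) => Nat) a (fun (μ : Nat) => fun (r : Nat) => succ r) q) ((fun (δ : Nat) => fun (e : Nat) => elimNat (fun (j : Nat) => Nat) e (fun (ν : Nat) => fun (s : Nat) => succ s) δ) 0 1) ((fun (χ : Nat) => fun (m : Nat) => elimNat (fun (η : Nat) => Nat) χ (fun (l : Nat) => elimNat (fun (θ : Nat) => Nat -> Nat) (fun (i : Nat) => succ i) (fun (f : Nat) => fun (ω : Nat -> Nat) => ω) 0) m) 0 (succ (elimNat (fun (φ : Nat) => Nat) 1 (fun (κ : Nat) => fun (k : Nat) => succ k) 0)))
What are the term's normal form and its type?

normal form:
  3
inferred type:
  Nat
observation: the leftmost-outermost redex is a beta-redex, and normalization takes 21 steps.


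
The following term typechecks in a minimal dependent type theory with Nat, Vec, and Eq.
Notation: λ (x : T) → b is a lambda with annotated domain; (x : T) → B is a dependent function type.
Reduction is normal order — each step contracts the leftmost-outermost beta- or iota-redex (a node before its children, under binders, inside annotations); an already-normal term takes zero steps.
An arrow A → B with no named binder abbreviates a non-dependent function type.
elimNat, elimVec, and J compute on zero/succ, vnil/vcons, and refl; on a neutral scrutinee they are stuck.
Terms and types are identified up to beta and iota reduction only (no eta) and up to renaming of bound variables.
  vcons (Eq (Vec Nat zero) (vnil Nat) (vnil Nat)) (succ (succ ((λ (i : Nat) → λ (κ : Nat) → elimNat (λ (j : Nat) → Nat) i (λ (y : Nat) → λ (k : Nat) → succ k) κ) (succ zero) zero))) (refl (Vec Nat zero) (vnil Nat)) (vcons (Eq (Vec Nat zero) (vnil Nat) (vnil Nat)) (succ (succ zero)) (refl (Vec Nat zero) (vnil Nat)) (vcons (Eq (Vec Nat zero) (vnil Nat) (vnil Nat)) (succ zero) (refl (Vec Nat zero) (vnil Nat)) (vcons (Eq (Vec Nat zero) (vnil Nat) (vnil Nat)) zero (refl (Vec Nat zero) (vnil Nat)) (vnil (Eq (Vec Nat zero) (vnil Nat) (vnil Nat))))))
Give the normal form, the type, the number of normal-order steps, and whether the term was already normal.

normal form:
  vcons (Eq (Vec Nat zero) (vnil Nat) (vnil Nat)) (succ (succ (succ zero))) (refl (Vec Nat zero) (vnil Nat)) (vcons (Eq (Vec Nat zero) (vnil Nat) (vnil Nat)) (succ (succ zero)) (refl (Vec Nat zero) (vnil Nat)) (vcons (Eq (Vec Nat zero) (vnil Nat) (vnil Nat)) (succ zero) (refl (Vec Nat zero) (vnil Nat)) (vcons (Eq (Vec Nat zero) (vnil Nat) (vnil Nat)) zero (refl (Vec Nat zero) (vnil Nat)) (vnil (Eq (Vec Nat zero) (vnil Nat) (vnil Nat))))))
the term's type:
  Vec (Eq (Vec Nat zero) (vnil Nat) (vnil Nat)) (succ (succ (succ (succ zero))))
reduction steps (normal order): 3
started in normal form: no
first redex: a beta-redex


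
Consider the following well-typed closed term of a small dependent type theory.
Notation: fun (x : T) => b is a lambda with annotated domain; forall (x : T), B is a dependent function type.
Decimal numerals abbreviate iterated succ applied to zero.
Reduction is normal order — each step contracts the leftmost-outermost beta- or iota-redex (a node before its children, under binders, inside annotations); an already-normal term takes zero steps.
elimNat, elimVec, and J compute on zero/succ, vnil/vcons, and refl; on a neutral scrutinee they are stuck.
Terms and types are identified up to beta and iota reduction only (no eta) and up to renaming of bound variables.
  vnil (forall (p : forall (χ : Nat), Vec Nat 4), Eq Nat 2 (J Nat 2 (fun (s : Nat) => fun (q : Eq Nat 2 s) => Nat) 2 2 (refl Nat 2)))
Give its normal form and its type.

reduced normal form:
  vnil (forall (p : forall (χ : Nat), Vec Nat 4), Eq Nat 2 2)
inferred type:
  Vec (forall (p : forall (χ : Nat), Vec Nat 4), Eq Nat 2 2) 0


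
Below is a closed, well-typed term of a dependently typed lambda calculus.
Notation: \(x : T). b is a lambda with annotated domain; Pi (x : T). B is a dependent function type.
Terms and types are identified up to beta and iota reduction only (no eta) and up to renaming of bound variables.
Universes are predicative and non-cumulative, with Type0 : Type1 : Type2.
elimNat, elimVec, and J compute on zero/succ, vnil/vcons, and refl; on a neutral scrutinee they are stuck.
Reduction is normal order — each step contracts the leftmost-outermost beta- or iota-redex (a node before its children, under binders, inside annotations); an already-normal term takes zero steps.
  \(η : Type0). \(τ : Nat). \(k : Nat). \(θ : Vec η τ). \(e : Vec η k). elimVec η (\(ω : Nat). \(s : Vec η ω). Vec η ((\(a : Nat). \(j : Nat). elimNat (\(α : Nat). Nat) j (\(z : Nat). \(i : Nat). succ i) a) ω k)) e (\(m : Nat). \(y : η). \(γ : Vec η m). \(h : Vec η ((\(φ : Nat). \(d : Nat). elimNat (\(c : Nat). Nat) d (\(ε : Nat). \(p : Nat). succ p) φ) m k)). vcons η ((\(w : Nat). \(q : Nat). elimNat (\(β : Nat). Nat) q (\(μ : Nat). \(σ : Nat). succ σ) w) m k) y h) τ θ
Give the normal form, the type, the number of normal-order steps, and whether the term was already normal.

normal form:
  \(η : Type0). \(τ : Nat). \(k : Nat). \(θ : Vec η τ). \(e : Vec η k). elimVec η (\(ω : Nat). \(s : Vec η ω). Vec η (elimNat (\(a : Nat). Nat) k (\(j : Nat). \(α : Nat). succ α) ω)) e (\(z : Nat). \(i : η). \(m : Vec η z). \(y : Vec η (elimNat (\(γ : Nat). Nat) k (\(h : Nat). \(φ : Nat). succ φ) z)). vcons η (elimNat (\(d : Nat). Nat) k (\(c : Nat). \(ε : Nat). succ ε) z) i y) τ θ
the term's type:
  Pi (η : Type0). Pi (τ : Nat). Pi (k : Nat). Pi (θ : Vec η τ). Pi (e : Vec η k). Vec η (elimNat (\(ω : Nat). Nat) k (\(s : Nat). \(a : Nat). succ a) τ)
steps to reach normal form (normal order): 6
term was already normal: no
first redex: a beta-redex


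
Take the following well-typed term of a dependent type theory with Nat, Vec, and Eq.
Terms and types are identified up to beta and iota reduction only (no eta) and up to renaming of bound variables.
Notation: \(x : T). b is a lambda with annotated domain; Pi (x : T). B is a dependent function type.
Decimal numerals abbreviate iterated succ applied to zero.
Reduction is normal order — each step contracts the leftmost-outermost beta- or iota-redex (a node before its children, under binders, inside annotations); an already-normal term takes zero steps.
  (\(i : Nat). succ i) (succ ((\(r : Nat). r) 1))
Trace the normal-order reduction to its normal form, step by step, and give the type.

normal-order reduction:
  (\(i : Nat). succ i) (succ ((\(r : Nat). r) 1))
  ~> succ (succ ((\(i : Nat). i) 1))
  ~> 3
type:
  Nat


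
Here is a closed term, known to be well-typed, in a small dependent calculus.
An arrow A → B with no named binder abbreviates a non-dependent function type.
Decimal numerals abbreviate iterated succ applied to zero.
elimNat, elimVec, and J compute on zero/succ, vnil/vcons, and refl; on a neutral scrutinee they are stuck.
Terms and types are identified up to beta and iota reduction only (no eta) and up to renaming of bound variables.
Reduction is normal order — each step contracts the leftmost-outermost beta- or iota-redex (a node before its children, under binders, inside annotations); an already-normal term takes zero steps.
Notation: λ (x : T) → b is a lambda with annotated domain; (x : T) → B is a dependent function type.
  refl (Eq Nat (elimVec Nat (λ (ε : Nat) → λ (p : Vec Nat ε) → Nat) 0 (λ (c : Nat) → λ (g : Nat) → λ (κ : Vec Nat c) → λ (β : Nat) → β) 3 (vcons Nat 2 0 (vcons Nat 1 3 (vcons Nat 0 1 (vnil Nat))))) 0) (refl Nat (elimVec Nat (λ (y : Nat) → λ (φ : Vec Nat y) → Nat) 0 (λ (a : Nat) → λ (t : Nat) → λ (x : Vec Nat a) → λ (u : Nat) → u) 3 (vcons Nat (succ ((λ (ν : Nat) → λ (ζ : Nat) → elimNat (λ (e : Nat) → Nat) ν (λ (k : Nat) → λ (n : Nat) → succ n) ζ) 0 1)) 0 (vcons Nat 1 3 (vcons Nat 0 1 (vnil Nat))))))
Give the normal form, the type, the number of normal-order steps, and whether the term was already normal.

resulting normal form:
  refl (Eq Nat 0 0) (refl Nat 0)
inferred type:
  Eq (Eq Nat 0 0) (refl Nat 0) (refl Nat 0)
normal-order step count: 32
started in normal form: no
first redex: an elimVec iota-redex


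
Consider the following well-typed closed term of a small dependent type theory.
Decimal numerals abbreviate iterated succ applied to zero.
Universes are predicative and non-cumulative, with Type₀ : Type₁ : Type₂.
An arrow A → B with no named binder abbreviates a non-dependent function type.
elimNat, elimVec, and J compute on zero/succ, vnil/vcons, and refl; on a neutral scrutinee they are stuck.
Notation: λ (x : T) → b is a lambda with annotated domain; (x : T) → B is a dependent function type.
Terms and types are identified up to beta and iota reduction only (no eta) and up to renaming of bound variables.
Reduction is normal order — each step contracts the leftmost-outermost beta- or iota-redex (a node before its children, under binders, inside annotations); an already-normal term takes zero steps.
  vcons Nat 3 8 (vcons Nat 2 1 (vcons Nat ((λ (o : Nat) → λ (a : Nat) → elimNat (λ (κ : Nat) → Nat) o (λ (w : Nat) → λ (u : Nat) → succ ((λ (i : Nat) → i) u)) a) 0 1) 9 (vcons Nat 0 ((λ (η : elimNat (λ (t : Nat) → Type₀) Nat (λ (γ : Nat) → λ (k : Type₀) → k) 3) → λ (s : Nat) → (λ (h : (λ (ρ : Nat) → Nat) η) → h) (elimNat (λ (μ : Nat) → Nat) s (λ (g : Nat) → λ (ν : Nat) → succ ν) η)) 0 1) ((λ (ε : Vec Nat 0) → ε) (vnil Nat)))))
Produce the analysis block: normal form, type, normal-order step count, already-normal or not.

resulting normal form:
  vcons Nat 3 8 (vcons Nat 2 1 (vcons Nat 1 9 (vcons Nat 0 1 (vnil Nat))))
inferred type:
  Vec Nat 4
normal-order step count: 12
term was already normal: no
first redex: a beta-redex


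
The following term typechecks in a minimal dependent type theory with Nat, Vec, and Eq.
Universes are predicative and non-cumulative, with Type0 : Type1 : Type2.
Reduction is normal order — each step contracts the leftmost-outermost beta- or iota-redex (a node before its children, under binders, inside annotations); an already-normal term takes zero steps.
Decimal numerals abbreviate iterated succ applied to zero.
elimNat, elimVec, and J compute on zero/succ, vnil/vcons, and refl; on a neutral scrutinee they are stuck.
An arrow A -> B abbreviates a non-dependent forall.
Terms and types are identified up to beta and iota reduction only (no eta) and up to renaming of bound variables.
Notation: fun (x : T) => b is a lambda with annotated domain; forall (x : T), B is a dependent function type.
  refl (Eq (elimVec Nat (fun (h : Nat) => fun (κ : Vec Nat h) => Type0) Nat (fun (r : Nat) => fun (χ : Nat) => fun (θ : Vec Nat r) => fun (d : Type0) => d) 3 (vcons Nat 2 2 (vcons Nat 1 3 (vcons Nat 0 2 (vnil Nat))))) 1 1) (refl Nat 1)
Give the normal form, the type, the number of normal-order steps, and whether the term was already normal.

resulting normal form:
  refl (Eq Nat 1 1) (refl Nat 1)
type:
  Eq (Eq Nat 1 1) (refl Nat 1) (refl Nat 1)
normal-order step count: 16
started in normal form: no
first contracted redex: an elimVec iota-redex
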